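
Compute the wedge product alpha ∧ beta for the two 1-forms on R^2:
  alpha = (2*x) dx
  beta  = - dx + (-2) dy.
alpha ∧ beta = (-4*x) dx ∧ dy

Distribute the wedge, using dx_i ∧ dx_j = -dx_j ∧ dx_i and dx_i ∧ dx_i = 0. For each pair (i, j) with i < j, the coefficient of dx_i ∧ dx_j in alpha ∧ beta is (alpha_i * beta_j - alpha_j * beta_i). Collecting: alpha ∧ beta = (-4*x) dx ∧ dy.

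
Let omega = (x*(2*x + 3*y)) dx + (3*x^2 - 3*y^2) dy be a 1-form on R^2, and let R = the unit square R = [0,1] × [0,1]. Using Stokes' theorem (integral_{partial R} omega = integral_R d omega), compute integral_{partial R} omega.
integral_(partial R) omega = 3/2

Stokes: integral_partial_R omega = integral_R d omega with d omega = (∂Q/∂x - ∂P/∂y) dx ∧ dy.
  ∂Q/∂x = 6*x
  ∂P/∂y = 3*x
  integrand = ∂Q/∂x - ∂P/∂y = 3*x.
Integrating over R: integral_0^1 integral_0^1 (3*x) dx dy = 3/2.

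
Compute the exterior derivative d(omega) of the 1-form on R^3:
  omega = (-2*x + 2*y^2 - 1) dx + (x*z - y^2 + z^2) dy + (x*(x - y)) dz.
d(omega) = (-4*y + z) dx ∧ dy + (2*x - y) dx ∧ dz + (-2*x - 2*z) dy ∧ dz

For a 1-form omega = sum_i f_i dx_i, the exterior derivative is
  d(omega) = sum_{i < j} (∂f_j/∂x_i - ∂f_i/∂x_j) dx_i ∧ dx_j.
  coefficient of dx ∧ dy: ∂f_2/∂x - ∂f_1/∂y = ∂(x*z - y^2 + z^2)/∂x - ∂(-2*x + 2*y^2 - 1)/∂y = -4*y + z
  coefficient of dx ∧ dz: ∂f_3/∂x - ∂f_1/∂z = ∂(x*(x - y))/∂x - ∂(-2*x + 2*y^2 - 1)/∂z = 2*x - y
  coefficient of dy ∧ dz: ∂f_3/∂y - ∂f_2/∂z = ∂(x*(x - y))/∂y - ∂(x*z - y^2 + z^2)/∂z = -2*x - 2*z
Assembling: d(omega) = (-4*y + z) dx ∧ dy + (2*x - y) dx ∧ dz + (-2*x - 2*z) dy ∧ dz.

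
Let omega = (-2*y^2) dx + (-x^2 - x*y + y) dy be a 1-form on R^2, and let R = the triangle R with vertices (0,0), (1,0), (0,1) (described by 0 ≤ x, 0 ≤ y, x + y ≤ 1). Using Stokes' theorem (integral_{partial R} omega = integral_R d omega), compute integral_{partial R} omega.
integral_(partial R) omega = 1/6

Stokes: integral_partial_R omega = integral_R d omega with d omega = (∂Q/∂x - ∂P/∂y) dx ∧ dy.
  ∂Q/∂x = -2*x - y
  ∂P/∂y = -4*y
  integrand = ∂Q/∂x - ∂P/∂y = -2*x + 3*y.
Integrating over R: integral_0^1 integral_0^{1-x} (-2*x + 3*y) dy dx = 1/6.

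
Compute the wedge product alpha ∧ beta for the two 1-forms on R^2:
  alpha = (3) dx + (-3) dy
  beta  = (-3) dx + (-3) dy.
alpha ∧ beta = (-18) dx ∧ dy

Distribute the wedge, using dx_i ∧ dx_j = -dx_j ∧ dx_i and dx_i ∧ dx_i = 0. For each pair (i, j) with i < j, the coefficient of dx_i ∧ dx_j in alpha ∧ beta is (alpha_i * beta_j - alpha_j * beta_i). Collecting: alpha ∧ beta = (-18) dx ∧ dy.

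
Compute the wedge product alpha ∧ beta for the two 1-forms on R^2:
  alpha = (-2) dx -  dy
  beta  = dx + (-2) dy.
alpha ∧ beta = (5) dx ∧ dy

Distribute the wedge, using dx_i ∧ dx_j = -dx_j ∧ dx_i and dx_i ∧ dx_i = 0. For each pair (i, j) with i < j, the coefficient of dx_i ∧ dx_j in alpha ∧ beta is (alpha_i * beta_j - alpha_j * beta_i). Collecting: alpha ∧ beta = (5) dx ∧ dy.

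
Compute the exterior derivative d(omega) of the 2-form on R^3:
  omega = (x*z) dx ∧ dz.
d(omega) = 0

For a 2-form omega = sum_{i<j} g_{ij} dx_i ∧ dx_j, the exterior derivative is
  d(omega) = sum_{i<j} d(g_{ij}) ∧ dx_i ∧ dx_j = sum_{i<j, k} (∂g_{ij}/∂x_k) dx_k ∧ dx_i ∧ dx_j.
Expand each term, using dx_k ∧ dx_i ∧ dx_j = sgn(permutation) dx_{(a)} ∧ dx_{(b)} ∧ dx_{(c)} with (a < b < c) sorted:

Collecting like 3-forms: d(omega) = 0.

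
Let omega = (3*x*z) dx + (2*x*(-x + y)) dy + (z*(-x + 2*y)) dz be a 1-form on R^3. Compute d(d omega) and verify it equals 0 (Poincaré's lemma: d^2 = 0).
d(d omega) = 0

Step 1: d omega = sum_{i<j} (∂f_j/∂x_i - ∂f_i/∂x_j) dx_i ∧ dx_j:
  coeff of dx ∧ dy: -4*x + 2*y
  coeff of dx ∧ dz: -3*x - z
  coeff of dy ∧ dz: 2*z
Step 2: Apply d again to each 2-form coefficient. The only possible 3-form in R^3 is dx ∧ dy ∧ dz, with coefficient
  ∂(coeff of dy∧dz)/∂x - ∂(coeff of dx∧dz)/∂y + ∂(coeff of dx∧dy)/∂z
  = ∂/∂x (2*z) - ∂/∂y (-3*x - z) + ∂/∂z (-4*x + 2*y).
Each of these terms simplifies to sums of mixed partials that cancel in pairs. The result is 0 (by equality of mixed partials for smooth functions — Schwarz / Clairaut).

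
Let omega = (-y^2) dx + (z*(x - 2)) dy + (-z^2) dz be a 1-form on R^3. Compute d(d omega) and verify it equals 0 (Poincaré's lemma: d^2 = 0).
d(d omega) = 0

Step 1: d omega = sum_{i<j} (∂f_j/∂x_i - ∂f_i/∂x_j) dx_i ∧ dx_j:
  coeff of dx ∧ dy: 2*y + z
  coeff of dx ∧ dz: 0
  coeff of dy ∧ dz: 2 - x
Step 2: Apply d again to each 2-form coefficient. The only possible 3-form in R^3 is dx ∧ dy ∧ dz, with coefficient
  ∂(coeff of dy∧dz)/∂x - ∂(coeff of dx∧dz)/∂y + ∂(coeff of dx∧dy)/∂z
  = ∂/∂x (2 - x) - ∂/∂y (0) + ∂/∂z (2*y + z).
Each of these terms simplifies to sums of mixed partials that cancel in pairs. The result is 0 (by equality of mixed partials for smooth functions — Schwarz / Clairaut).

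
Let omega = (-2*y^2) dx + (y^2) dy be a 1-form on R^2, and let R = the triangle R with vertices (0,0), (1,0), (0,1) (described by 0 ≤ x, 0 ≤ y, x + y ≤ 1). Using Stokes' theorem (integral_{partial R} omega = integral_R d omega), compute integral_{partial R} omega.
integral_(partial R) omega = 2/3

Stokes: integral_partial_R omega = integral_R d omega with d omega = (∂Q/∂x - ∂P/∂y) dx ∧ dy.
  ∂Q/∂x = 0
  ∂P/∂y = -4*y
  integrand = ∂Q/∂x - ∂P/∂y = 4*y.
Integrating over R: integral_0^1 integral_0^{1-x} (4*y) dy dx = 2/3.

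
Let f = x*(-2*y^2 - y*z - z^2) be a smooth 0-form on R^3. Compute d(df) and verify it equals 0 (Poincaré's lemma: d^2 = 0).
d(df) = 0

Step 1: df = sum_i (∂f/∂x_i) dx_i = (-2*y^2 - y*z - z^2) dx + (x*(-4*y - z)) dy + (x*(-y - 2*z)) dz.
Step 2: Apply d again. Using the 1-form formula, the coefficient of dx ∧ dy in d(df) is ∂^2 f/∂x ∂y - ∂^2 f/∂y ∂x = (-4*y - z) - (-4*y - z) = 0 (equality of mixed partials for smooth f).
Similarly for dx ∧ dz and dy ∧ dz — all coefficients vanish. So d(df) = 0.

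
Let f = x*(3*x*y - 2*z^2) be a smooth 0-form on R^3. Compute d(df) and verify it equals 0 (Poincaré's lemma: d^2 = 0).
d(df) = 0

Step 1: df = sum_i (∂f/∂x_i) dx_i = (6*x*y - 2*z^2) dx + (3*x^2) dy + (-4*x*z) dz.
Step 2: Apply d again. Using the 1-form formula, the coefficient of dx ∧ dy in d(df) is ∂^2 f/∂x ∂y - ∂^2 f/∂y ∂x = (6*x) - (6*x) = 0 (equality of mixed partials for smooth f).
Similarly for dx ∧ dz and dy ∧ dz — all coefficients vanish. So d(df) = 0.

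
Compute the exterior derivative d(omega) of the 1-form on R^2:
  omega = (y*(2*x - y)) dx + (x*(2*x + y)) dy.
d(omega) = (2*x + 3*y) dx ∧ dy

For a 1-form omega = sum_i f_i dx_i, the exterior derivative is
  d(omega) = sum_{i < j} (∂f_j/∂x_i - ∂f_i/∂x_j) dx_i ∧ dx_j.
  coefficient of dx ∧ dy: ∂f_2/∂x - ∂f_1/∂y = ∂(x*(2*x + y))/∂x - ∂(y*(2*x - y))/∂y = 2*x + 3*y
Assembling: d(omega) = (2*x + 3*y) dx ∧ dy.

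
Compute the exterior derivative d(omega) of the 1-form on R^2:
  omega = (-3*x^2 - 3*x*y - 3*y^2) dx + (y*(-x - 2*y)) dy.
d(omega) = (3*x + 5*y) dx ∧ dy

For a 1-form omega = sum_i f_i dx_i, the exterior derivative is
  d(omega) = sum_{i < j} (∂f_j/∂x_i - ∂f_i/∂x_j) dx_i ∧ dx_j.
  coefficient of dx ∧ dy: ∂f_2/∂x - ∂f_1/∂y = ∂(y*(-x - 2*y))/∂x - ∂(-3*x^2 - 3*x*y - 3*y^2)/∂y = 3*x + 5*y
Assembling: d(omega) = (3*x + 5*y) dx ∧ dy.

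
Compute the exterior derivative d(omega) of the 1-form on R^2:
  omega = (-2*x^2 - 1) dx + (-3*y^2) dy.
d(omega) = 0

For a 1-form omega = sum_i f_i dx_i, the exterior derivative is
  d(omega) = sum_{i < j} (∂f_j/∂x_i - ∂f_i/∂x_j) dx_i ∧ dx_j.

Assembling: d(omega) = 0.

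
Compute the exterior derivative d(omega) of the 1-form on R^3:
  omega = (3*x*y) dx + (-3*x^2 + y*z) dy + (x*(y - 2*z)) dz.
d(omega) = (-9*x) dx ∧ dy + (y - 2*z) dx ∧ dz + (x - y) dy ∧ dz

For a 1-form omega = sum_i f_i dx_i, the exterior derivative is
  d(omega) = sum_{i < j} (∂f_j/∂x_i - ∂f_i/∂x_j) dx_i ∧ dx_j.
  coefficient of dx ∧ dy: ∂f_2/∂x - ∂f_1/∂y = ∂(-3*x^2 + y*z)/∂x - ∂(3*x*y)/∂y = -9*x
  coefficient of dx ∧ dz: ∂f_3/∂x - ∂f_1/∂z = ∂(x*(y - 2*z))/∂x - ∂(3*x*y)/∂z = y - 2*z
  coefficient of dy ∧ dz: ∂f_3/∂y - ∂f_2/∂z = ∂(x*(y - 2*z))/∂y - ∂(-3*x^2 + y*z)/∂z = x - y
Assembling: d(omega) = (-9*x) dx ∧ dy + (y - 2*z) dx ∧ dz + (x - y) dy ∧ dz.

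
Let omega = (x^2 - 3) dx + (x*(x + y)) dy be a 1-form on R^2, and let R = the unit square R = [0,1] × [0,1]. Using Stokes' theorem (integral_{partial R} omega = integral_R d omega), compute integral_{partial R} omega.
integral_(partial R) omega = 3/2

Stokes: integral_partial_R omega = integral_R d omega with d omega = (∂Q/∂x - ∂P/∂y) dx ∧ dy.
  ∂Q/∂x = 2*x + y
  ∂P/∂y = 0
  integrand = ∂Q/∂x - ∂P/∂y = 2*x + y.
Integrating over R: integral_0^1 integral_0^1 (2*x + y) dx dy = 3/2.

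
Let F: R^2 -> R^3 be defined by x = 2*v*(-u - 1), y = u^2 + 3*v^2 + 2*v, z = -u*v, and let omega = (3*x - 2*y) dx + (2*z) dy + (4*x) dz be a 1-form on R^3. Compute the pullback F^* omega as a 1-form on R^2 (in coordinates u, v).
F^* omega = (v^2*(20*u + 12*v + 28)) du + (4*u^3 + 20*u^2*v + 4*u^2 + 36*u*v + 12*v^2 + 20*v) dv

Using F^*(f dg) = (f ∘ F) d(g ∘ F), substitute each coordinate x_i by F_i(u, v) in f_i, and replace dx_i by d F_i = (∂F_i/∂u) du + (∂F_i/∂v) dv.
  For the x component: f_1(F) = -2*u^2 - 6*u*v - 6*v^2 - 10*v; d F_1 = (-2*v) du + (-2*u - 2) dv
  For the y component: f_2(F) = -2*u*v; d F_2 = (2*u) du + (6*v + 2) dv
  For the z component: f_3(F) = 8*v*(-u - 1); d F_3 = (-v) du + (-u) dv
Combining and collecting du, dv coefficients:
  coeff of du: v^2*(20*u + 12*v + 28)
  coeff of dv: 4*u^3 + 20*u^2*v + 4*u^2 + 36*u*v + 12*v^2 + 20*v
F^* omega = (v^2*(20*u + 12*v + 28)) du + (4*u^3 + 20*u^2*v + 4*u^2 + 36*u*v + 12*v^2 + 20*v) dv.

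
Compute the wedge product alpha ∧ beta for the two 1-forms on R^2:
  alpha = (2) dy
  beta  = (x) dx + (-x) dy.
alpha ∧ beta = (-2*x) dx ∧ dy

Distribute the wedge, using dx_i ∧ dx_j = -dx_j ∧ dx_i and dx_i ∧ dx_i = 0. For each pair (i, j) with i < j, the coefficient of dx_i ∧ dx_j in alpha ∧ beta is (alpha_i * beta_j - alpha_j * beta_i). Collecting: alpha ∧ beta = (-2*x) dx ∧ dy.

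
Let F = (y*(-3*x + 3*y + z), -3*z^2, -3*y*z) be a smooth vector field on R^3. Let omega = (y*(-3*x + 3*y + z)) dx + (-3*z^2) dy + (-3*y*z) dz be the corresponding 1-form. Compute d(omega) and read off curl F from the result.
d(omega) = (3*z) dy ∧ dz + (y) dz ∧ dx + (3*x - 6*y - z) dx ∧ dy; curl F = (3*z, y, 3*x - 6*y - z)

d omega = sum_{i<j} (∂f_j/∂x_i - ∂f_i/∂x_j) dx_i ∧ dx_j. Under the identification (dy ∧ dz, dz ∧ dx, dx ∧ dy) ↔ (e_x, e_y, e_z), the coefficients are exactly the components of curl F. Compute:
  ∂R/∂y - ∂Q/∂z = (-3*z) - (-6*z) = 3*z
  ∂P/∂z - ∂R/∂x = (y) - (0) = y
  ∂Q/∂x - ∂P/∂y = (0) - (-3*x + 6*y + z) = 3*x - 6*y - z.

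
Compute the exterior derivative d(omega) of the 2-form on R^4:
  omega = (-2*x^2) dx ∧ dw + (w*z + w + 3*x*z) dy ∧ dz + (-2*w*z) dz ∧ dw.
d(omega) = (3*z) dx ∧ dy ∧ dz + (z + 1) dy ∧ dz ∧ dw

For a 2-form omega = sum_{i<j} g_{ij} dx_i ∧ dx_j, the exterior derivative is
  d(omega) = sum_{i<j} d(g_{ij}) ∧ dx_i ∧ dx_j = sum_{i<j, k} (∂g_{ij}/∂x_k) dx_k ∧ dx_i ∧ dx_j.
Expand each term, using dx_k ∧ dx_i ∧ dx_j = sgn(permutation) dx_{(a)} ∧ dx_{(b)} ∧ dx_{(c)} with (a < b < c) sorted:
  d(w*z + w + 3*x*z) includes (∂/∂x)(w*z + w + 3*x*z) dx = (3*z) dx, which multiplied by dy ∧ dz gives (3*z) dx ∧ dy ∧ dz
  d(w*z + w + 3*x*z) includes (∂/∂w)(w*z + w + 3*x*z) dw = (z + 1) dw, which multiplied by dy ∧ dz gives (z + 1) dy ∧ dz ∧ dw
Collecting like 3-forms: d(omega) = (3*z) dx ∧ dy ∧ dz + (z + 1) dy ∧ dz ∧ dw.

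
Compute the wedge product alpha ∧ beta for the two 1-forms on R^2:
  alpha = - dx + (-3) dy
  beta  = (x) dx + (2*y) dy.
alpha ∧ beta = (3*x - 2*y) dx ∧ dy

Distribute the wedge, using dx_i ∧ dx_j = -dx_j ∧ dx_i and dx_i ∧ dx_i = 0. For each pair (i, j) with i < j, the coefficient of dx_i ∧ dx_j in alpha ∧ beta is (alpha_i * beta_j - alpha_j * beta_i). Collecting: alpha ∧ beta = (3*x - 2*y) dx ∧ dy.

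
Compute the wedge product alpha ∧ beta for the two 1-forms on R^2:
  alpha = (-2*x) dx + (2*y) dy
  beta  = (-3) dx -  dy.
alpha ∧ beta = (2*x + 6*y) dx ∧ dy

Distribute the wedge, using dx_i ∧ dx_j = -dx_j ∧ dx_i and dx_i ∧ dx_i = 0. For each pair (i, j) with i < j, the coefficient of dx_i ∧ dx_j in alpha ∧ beta is (alpha_i * beta_j - alpha_j * beta_i). Collecting: alpha ∧ beta = (2*x + 6*y) dx ∧ dy.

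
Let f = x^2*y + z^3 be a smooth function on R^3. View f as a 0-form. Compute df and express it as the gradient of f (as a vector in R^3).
df = (2*x*y) dx + (x^2) dy + (3*z^2) dz; grad f = (2*x*y, x^2, 3*z^2)

For a 0-form f, d f = (∂f/∂x) dx + (∂f/∂y) dy + (∂f/∂z) dz. The components of the vector representation are exactly the entries of grad f in Cartesian coordinates:
  ∂f/∂x = 2*x*y
  ∂f/∂y = x^2
  ∂f/∂z = 3*z^2.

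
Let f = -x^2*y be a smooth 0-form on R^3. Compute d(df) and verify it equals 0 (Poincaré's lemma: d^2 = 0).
d(df) = 0

Step 1: df = sum_i (∂f/∂x_i) dx_i = (-2*x*y) dx + (-x^2) dy + (0) dz.
Step 2: Apply d again. Using the 1-form formula, the coefficient of dx ∧ dy in d(df) is ∂^2 f/∂x ∂y - ∂^2 f/∂y ∂x = (-2*x) - (-2*x) = 0 (equality of mixed partials for smooth f).
Similarly for dx ∧ dz and dy ∧ dz — all coefficients vanish. So d(df) = 0.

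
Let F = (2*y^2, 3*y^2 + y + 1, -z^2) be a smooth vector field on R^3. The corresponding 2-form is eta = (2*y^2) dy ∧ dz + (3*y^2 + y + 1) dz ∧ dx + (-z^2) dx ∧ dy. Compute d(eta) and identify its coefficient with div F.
d(eta) = (6*y - 2*z + 1) dx ∧ dy ∧ dz; div F = 6*y - 2*z + 1

For a 2-form in R^3 of the form above, applying d gives a 3-form with coefficient ∂P/∂x + ∂Q/∂y + ∂R/∂z:
  ∂P/∂x = 0
  ∂Q/∂y = 6*y + 1
  ∂R/∂z = -2*z
Sum = 6*y - 2*z + 1, which is exactly div F.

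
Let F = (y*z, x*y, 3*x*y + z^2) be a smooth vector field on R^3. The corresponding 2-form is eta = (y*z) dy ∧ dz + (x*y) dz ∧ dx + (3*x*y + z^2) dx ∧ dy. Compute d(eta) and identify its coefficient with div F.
d(eta) = (x + 2*z) dx ∧ dy ∧ dz; div F = x + 2*z

For a 2-form in R^3 of the form above, applying d gives a 3-form with coefficient ∂P/∂x + ∂Q/∂y + ∂R/∂z:
  ∂P/∂x = 0
  ∂Q/∂y = x
  ∂R/∂z = 2*z
Sum = x + 2*z, which is exactly div F.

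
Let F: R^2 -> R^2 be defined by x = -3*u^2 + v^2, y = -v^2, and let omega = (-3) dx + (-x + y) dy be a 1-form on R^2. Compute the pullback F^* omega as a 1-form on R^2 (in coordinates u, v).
F^* omega = (18*u) du + (2*v*(-3*u^2 + 2*v^2 - 3)) dv

Using F^*(f dg) = (f ∘ F) d(g ∘ F), substitute each coordinate x_i by F_i(u, v) in f_i, and replace dx_i by d F_i = (∂F_i/∂u) du + (∂F_i/∂v) dv.
  For the x component: f_1(F) = -3; d F_1 = (-6*u) du + (2*v) dv
  For the y component: f_2(F) = 3*u^2 - 2*v^2; d F_2 = (0) du + (-2*v) dv
Combining and collecting du, dv coefficients:
  coeff of du: 18*u
  coeff of dv: 2*v*(-3*u^2 + 2*v^2 - 3)
F^* omega = (18*u) du + (2*v*(-3*u^2 + 2*v^2 - 3)) dv.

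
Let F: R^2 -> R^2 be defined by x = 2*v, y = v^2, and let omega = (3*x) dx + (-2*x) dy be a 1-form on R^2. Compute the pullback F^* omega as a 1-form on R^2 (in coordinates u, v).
F^* omega = (4*v*(3 - 2*v)) dv

Using F^*(f dg) = (f ∘ F) d(g ∘ F), substitute each coordinate x_i by F_i(u, v) in f_i, and replace dx_i by d F_i = (∂F_i/∂u) du + (∂F_i/∂v) dv.
  For the x component: f_1(F) = 6*v; d F_1 = (0) du + (2) dv
  For the y component: f_2(F) = -4*v; d F_2 = (0) du + (2*v) dv
Combining and collecting du, dv coefficients:
  coeff of du: 0
  coeff of dv: 4*v*(3 - 2*v)
F^* omega = (4*v*(3 - 2*v)) dv.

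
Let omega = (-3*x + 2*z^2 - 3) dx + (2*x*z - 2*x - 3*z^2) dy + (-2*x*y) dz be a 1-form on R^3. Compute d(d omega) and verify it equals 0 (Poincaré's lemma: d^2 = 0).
d(d omega) = 0

Step 1: d omega = sum_{i<j} (∂f_j/∂x_i - ∂f_i/∂x_j) dx_i ∧ dx_j:
  coeff of dx ∧ dy: 2*z - 2
  coeff of dx ∧ dz: -2*y - 4*z
  coeff of dy ∧ dz: -4*x + 6*z
Step 2: Apply d again to each 2-form coefficient. The only possible 3-form in R^3 is dx ∧ dy ∧ dz, with coefficient
  ∂(coeff of dy∧dz)/∂x - ∂(coeff of dx∧dz)/∂y + ∂(coeff of dx∧dy)/∂z
  = ∂/∂x (-4*x + 6*z) - ∂/∂y (-2*y - 4*z) + ∂/∂z (2*z - 2).
Each of these terms simplifies to sums of mixed partials that cancel in pairs. The result is 0 (by equality of mixed partials for smooth functions — Schwarz / Clairaut).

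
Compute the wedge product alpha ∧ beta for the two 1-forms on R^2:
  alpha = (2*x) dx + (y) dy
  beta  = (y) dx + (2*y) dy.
alpha ∧ beta = (y*(4*x - y)) dx ∧ dy

Distribute the wedge, using dx_i ∧ dx_j = -dx_j ∧ dx_i and dx_i ∧ dx_i = 0. For each pair (i, j) with i < j, the coefficient of dx_i ∧ dx_j in alpha ∧ beta is (alpha_i * beta_j - alpha_j * beta_i). Collecting: alpha ∧ beta = (y*(4*x - y)) dx ∧ dy.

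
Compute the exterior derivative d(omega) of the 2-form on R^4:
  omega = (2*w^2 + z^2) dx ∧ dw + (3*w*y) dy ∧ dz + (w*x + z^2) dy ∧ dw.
d(omega) = (-2*z) dx ∧ dz ∧ dw + (3*y - 2*z) dy ∧ dz ∧ dw + (w) dx ∧ dy ∧ dw

For a 2-form omega = sum_{i<j} g_{ij} dx_i ∧ dx_j, the exterior derivative is
  d(omega) = sum_{i<j} d(g_{ij}) ∧ dx_i ∧ dx_j = sum_{i<j, k} (∂g_{ij}/∂x_k) dx_k ∧ dx_i ∧ dx_j.
Expand each term, using dx_k ∧ dx_i ∧ dx_j = sgn(permutation) dx_{(a)} ∧ dx_{(b)} ∧ dx_{(c)} with (a < b < c) sorted:
  d(2*w^2 + z^2) includes (∂/∂z)(2*w^2 + z^2) dz = (2*z) dz, which multiplied by dx ∧ dw gives (-2*z) dx ∧ dz ∧ dw
  d(3*w*y) includes (∂/∂w)(3*w*y) dw = (3*y) dw, which multiplied by dy ∧ dz gives (3*y) dy ∧ dz ∧ dw
  d(w*x + z^2) includes (∂/∂x)(w*x + z^2) dx = (w) dx, which multiplied by dy ∧ dw gives (w) dx ∧ dy ∧ dw
  d(w*x + z^2) includes (∂/∂z)(w*x + z^2) dz = (2*z) dz, which multiplied by dy ∧ dw gives (-2*z) dy ∧ dz ∧ dw
Collecting like 3-forms: d(omega) = (-2*z) dx ∧ dz ∧ dw + (3*y - 2*z) dy ∧ dz ∧ dw + (w) dx ∧ dy ∧ dw.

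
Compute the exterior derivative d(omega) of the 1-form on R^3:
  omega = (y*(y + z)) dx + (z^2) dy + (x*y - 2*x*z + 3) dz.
d(omega) = (-2*y - z) dx ∧ dy + (-2*z) dx ∧ dz + (x - 2*z) dy ∧ dz

For a 1-form omega = sum_i f_i dx_i, the exterior derivative is
  d(omega) = sum_{i < j} (∂f_j/∂x_i - ∂f_i/∂x_j) dx_i ∧ dx_j.
  coefficient of dx ∧ dy: ∂f_2/∂x - ∂f_1/∂y = ∂(z^2)/∂x - ∂(y*(y + z))/∂y = -2*y - z
  coefficient of dx ∧ dz: ∂f_3/∂x - ∂f_1/∂z = ∂(x*y - 2*x*z + 3)/∂x - ∂(y*(y + z))/∂z = -2*z
  coefficient of dy ∧ dz: ∂f_3/∂y - ∂f_2/∂z = ∂(x*y - 2*x*z + 3)/∂y - ∂(z^2)/∂z = x - 2*z
Assembling: d(omega) = (-2*y - z) dx ∧ dy + (-2*z) dx ∧ dz + (x - 2*z) dy ∧ dz.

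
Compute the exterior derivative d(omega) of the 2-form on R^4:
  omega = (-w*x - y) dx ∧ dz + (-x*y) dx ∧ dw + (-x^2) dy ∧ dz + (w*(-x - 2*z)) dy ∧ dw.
d(omega) = (1 - 2*x) dx ∧ dy ∧ dz + (-x) dx ∧ dz ∧ dw + (-w + x) dx ∧ dy ∧ dw + (2*w) dy ∧ dz ∧ dw

For a 2-form omega = sum_{i<j} g_{ij} dx_i ∧ dx_j, the exterior derivative is
  d(omega) = sum_{i<j} d(g_{ij}) ∧ dx_i ∧ dx_j = sum_{i<j, k} (∂g_{ij}/∂x_k) dx_k ∧ dx_i ∧ dx_j.
Expand each term, using dx_k ∧ dx_i ∧ dx_j = sgn(permutation) dx_{(a)} ∧ dx_{(b)} ∧ dx_{(c)} with (a < b < c) sorted:
  d(-w*x - y) includes (∂/∂y)(-w*x - y) dy = (-1) dy, which multiplied by dx ∧ dz gives (1) dx ∧ dy ∧ dz
  d(-w*x - y) includes (∂/∂w)(-w*x - y) dw = (-x) dw, which multiplied by dx ∧ dz gives (-x) dx ∧ dz ∧ dw
  d(-x*y) includes (∂/∂y)(-x*y) dy = (-x) dy, which multiplied by dx ∧ dw gives (x) dx ∧ dy ∧ dw
  d(-x^2) includes (∂/∂x)(-x^2) dx = (-2*x) dx, which multiplied by dy ∧ dz gives (-2*x) dx ∧ dy ∧ dz
  d(w*(-x - 2*z)) includes (∂/∂x)(w*(-x - 2*z)) dx = (-w) dx, which multiplied by dy ∧ dw gives (-w) dx ∧ dy ∧ dw
  d(w*(-x - 2*z)) includes (∂/∂z)(w*(-x - 2*z)) dz = (-2*w) dz, which multiplied by dy ∧ dw gives (2*w) dy ∧ dz ∧ dw
Collecting like 3-forms: d(omega) = (1 - 2*x) dx ∧ dy ∧ dz + (-x) dx ∧ dz ∧ dw + (-w + x) dx ∧ dy ∧ dw + (2*w) dy ∧ dz ∧ dw.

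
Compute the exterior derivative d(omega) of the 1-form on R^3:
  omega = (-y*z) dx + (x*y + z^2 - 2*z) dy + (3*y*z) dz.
d(omega) = (y + z) dx ∧ dy + (y) dx ∧ dz + (z + 2) dy ∧ dz

For a 1-form omega = sum_i f_i dx_i, the exterior derivative is
  d(omega) = sum_{i < j} (∂f_j/∂x_i - ∂f_i/∂x_j) dx_i ∧ dx_j.
  coefficient of dx ∧ dy: ∂f_2/∂x - ∂f_1/∂y = ∂(x*y + z^2 - 2*z)/∂x - ∂(-y*z)/∂y = y + z
  coefficient of dx ∧ dz: ∂f_3/∂x - ∂f_1/∂z = ∂(3*y*z)/∂x - ∂(-y*z)/∂z = y
  coefficient of dy ∧ dz: ∂f_3/∂y - ∂f_2/∂z = ∂(3*y*z)/∂y - ∂(x*y + z^2 - 2*z)/∂z = z + 2
Assembling: d(omega) = (y + z) dx ∧ dy + (y) dx ∧ dz + (z + 2) dy ∧ dz.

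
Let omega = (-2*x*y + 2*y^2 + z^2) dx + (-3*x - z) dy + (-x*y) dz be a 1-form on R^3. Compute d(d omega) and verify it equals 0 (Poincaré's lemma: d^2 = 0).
d(d omega) = 0

Step 1: d omega = sum_{i<j} (∂f_j/∂x_i - ∂f_i/∂x_j) dx_i ∧ dx_j:
  coeff of dx ∧ dy: 2*x - 4*y - 3
  coeff of dx ∧ dz: -y - 2*z
  coeff of dy ∧ dz: 1 - x
Step 2: Apply d again to each 2-form coefficient. The only possible 3-form in R^3 is dx ∧ dy ∧ dz, with coefficient
  ∂(coeff of dy∧dz)/∂x - ∂(coeff of dx∧dz)/∂y + ∂(coeff of dx∧dy)/∂z
  = ∂/∂x (1 - x) - ∂/∂y (-y - 2*z) + ∂/∂z (2*x - 4*y - 3).
Each of these terms simplifies to sums of mixed partials that cancel in pairs. The result is 0 (by equality of mixed partials for smooth functions — Schwarz / Clairaut).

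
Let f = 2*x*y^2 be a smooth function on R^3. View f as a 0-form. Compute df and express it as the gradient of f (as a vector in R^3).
df = (2*y^2) dx + (4*x*y) dy + (0) dz; grad f = (2*y^2, 4*x*y, 0)

For a 0-form f, d f = (∂f/∂x) dx + (∂f/∂y) dy + (∂f/∂z) dz. The components of the vector representation are exactly the entries of grad f in Cartesian coordinates:
  ∂f/∂x = 2*y^2
  ∂f/∂y = 4*x*y
  ∂f/∂z = 0.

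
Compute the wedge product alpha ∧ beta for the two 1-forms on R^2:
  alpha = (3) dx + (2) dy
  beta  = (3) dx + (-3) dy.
alpha ∧ beta = (-15) dx ∧ dy

Distribute the wedge, using dx_i ∧ dx_j = -dx_j ∧ dx_i and dx_i ∧ dx_i = 0. For each pair (i, j) with i < j, the coefficient of dx_i ∧ dx_j in alpha ∧ beta is (alpha_i * beta_j - alpha_j * beta_i). Collecting: alpha ∧ beta = (-15) dx ∧ dy.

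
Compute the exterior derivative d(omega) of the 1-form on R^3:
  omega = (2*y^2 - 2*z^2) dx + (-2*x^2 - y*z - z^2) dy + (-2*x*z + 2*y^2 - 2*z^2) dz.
d(omega) = (-4*x - 4*y) dx ∧ dy + (2*z) dx ∧ dz + (5*y + 2*z) dy ∧ dz

For a 1-form omega = sum_i f_i dx_i, the exterior derivative is
  d(omega) = sum_{i < j} (∂f_j/∂x_i - ∂f_i/∂x_j) dx_i ∧ dx_j.
  coefficient of dx ∧ dy: ∂f_2/∂x - ∂f_1/∂y = ∂(-2*x^2 - y*z - z^2)/∂x - ∂(2*y^2 - 2*z^2)/∂y = -4*x - 4*y
  coefficient of dx ∧ dz: ∂f_3/∂x - ∂f_1/∂z = ∂(-2*x*z + 2*y^2 - 2*z^2)/∂x - ∂(2*y^2 - 2*z^2)/∂z = 2*z
  coefficient of dy ∧ dz: ∂f_3/∂y - ∂f_2/∂z = ∂(-2*x*z + 2*y^2 - 2*z^2)/∂y - ∂(-2*x^2 - y*z - z^2)/∂z = 5*y + 2*z
Assembling: d(omega) = (-4*x - 4*y) dx ∧ dy + (2*z) dx ∧ dz + (5*y + 2*z) dy ∧ dz.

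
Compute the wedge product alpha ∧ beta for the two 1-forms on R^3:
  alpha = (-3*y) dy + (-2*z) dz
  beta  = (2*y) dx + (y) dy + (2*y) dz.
alpha ∧ beta = (6*y^2) dx ∧ dy + (2*y*(-3*y + z)) dy ∧ dz + (4*y*z) dx ∧ dz

Distribute the wedge, using dx_i ∧ dx_j = -dx_j ∧ dx_i and dx_i ∧ dx_i = 0. For each pair (i, j) with i < j, the coefficient of dx_i ∧ dx_j in alpha ∧ beta is (alpha_i * beta_j - alpha_j * beta_i). Collecting: alpha ∧ beta = (6*y^2) dx ∧ dy + (2*y*(-3*y + z)) dy ∧ dz + (4*y*z) dx ∧ dz.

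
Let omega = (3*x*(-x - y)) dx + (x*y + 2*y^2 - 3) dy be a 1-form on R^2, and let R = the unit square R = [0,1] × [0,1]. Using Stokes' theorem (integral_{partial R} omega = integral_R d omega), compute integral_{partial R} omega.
integral_(partial R) omega = 2

Stokes: integral_partial_R omega = integral_R d omega with d omega = (∂Q/∂x - ∂P/∂y) dx ∧ dy.
  ∂Q/∂x = y
  ∂P/∂y = -3*x
  integrand = ∂Q/∂x - ∂P/∂y = 3*x + y.
Integrating over R: integral_0^1 integral_0^1 (3*x + y) dx dy = 2.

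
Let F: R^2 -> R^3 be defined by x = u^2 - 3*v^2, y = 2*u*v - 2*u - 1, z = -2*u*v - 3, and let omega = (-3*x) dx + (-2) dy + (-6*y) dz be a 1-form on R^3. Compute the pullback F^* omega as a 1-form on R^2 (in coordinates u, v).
F^* omega = (-6*u^3 + 42*u*v^2 - 24*u*v - 16*v + 4) du + (42*u^2*v - 24*u^2 - 16*u - 54*v^3) dv

Using F^*(f dg) = (f ∘ F) d(g ∘ F), substitute each coordinate x_i by F_i(u, v) in f_i, and replace dx_i by d F_i = (∂F_i/∂u) du + (∂F_i/∂v) dv.
  For the x component: f_1(F) = -3*u^2 + 9*v^2; d F_1 = (2*u) du + (-6*v) dv
  For the y component: f_2(F) = -2; d F_2 = (2*v - 2) du + (2*u) dv
  For the z component: f_3(F) = -12*u*v + 12*u + 6; d F_3 = (-2*v) du + (-2*u) dv
Combining and collecting du, dv coefficients:
  coeff of du: -6*u^3 + 42*u*v^2 - 24*u*v - 16*v + 4
  coeff of dv: 42*u^2*v - 24*u^2 - 16*u - 54*v^3
F^* omega = (-6*u^3 + 42*u*v^2 - 24*u*v - 16*v + 4) du + (42*u^2*v - 24*u^2 - 16*u - 54*v^3) dv.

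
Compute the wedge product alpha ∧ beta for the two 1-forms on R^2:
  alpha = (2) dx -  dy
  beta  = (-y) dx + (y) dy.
alpha ∧ beta = (y) dx ∧ dy

Distribute the wedge, using dx_i ∧ dx_j = -dx_j ∧ dx_i and dx_i ∧ dx_i = 0. For each pair (i, j) with i < j, the coefficient of dx_i ∧ dx_j in alpha ∧ beta is (alpha_i * beta_j - alpha_j * beta_i). Collecting: alpha ∧ beta = (y) dx ∧ dy.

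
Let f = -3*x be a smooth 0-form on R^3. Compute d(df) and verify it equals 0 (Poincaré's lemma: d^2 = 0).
d(df) = 0

Step 1: df = sum_i (∂f/∂x_i) dx_i = (-3) dx + (0) dy + (0) dz.
Step 2: Apply d again. Using the 1-form formula, the coefficient of dx ∧ dy in d(df) is ∂^2 f/∂x ∂y - ∂^2 f/∂y ∂x = (0) - (0) = 0 (equality of mixed partials for smooth f).
Similarly for dx ∧ dz and dy ∧ dz — all coefficients vanish. So d(df) = 0.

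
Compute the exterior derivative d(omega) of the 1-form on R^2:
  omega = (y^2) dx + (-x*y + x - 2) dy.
d(omega) = (1 - 3*y) dx ∧ dy

For a 1-form omega = sum_i f_i dx_i, the exterior derivative is
  d(omega) = sum_{i < j} (∂f_j/∂x_i - ∂f_i/∂x_j) dx_i ∧ dx_j.
  coefficient of dx ∧ dy: ∂f_2/∂x - ∂f_1/∂y = ∂(-x*y + x - 2)/∂x - ∂(y^2)/∂y = 1 - 3*y
Assembling: d(omega) = (1 - 3*y) dx ∧ dy.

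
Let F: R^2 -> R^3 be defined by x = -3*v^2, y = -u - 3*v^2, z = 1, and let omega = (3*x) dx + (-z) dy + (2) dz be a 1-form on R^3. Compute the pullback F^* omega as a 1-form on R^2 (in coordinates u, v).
F^* omega = (1) du + (54*v^3 + 6*v) dv

Using F^*(f dg) = (f ∘ F) d(g ∘ F), substitute each coordinate x_i by F_i(u, v) in f_i, and replace dx_i by d F_i = (∂F_i/∂u) du + (∂F_i/∂v) dv.
  For the x component: f_1(F) = -9*v^2; d F_1 = (0) du + (-6*v) dv
  For the y component: f_2(F) = -1; d F_2 = (-1) du + (-6*v) dv
  For the z component: f_3(F) = 2; d F_3 = (0) du + (0) dv
Combining and collecting du, dv coefficients:
  coeff of du: 1
  coeff of dv: 54*v^3 + 6*v
F^* omega = (1) du + (54*v^3 + 6*v) dv.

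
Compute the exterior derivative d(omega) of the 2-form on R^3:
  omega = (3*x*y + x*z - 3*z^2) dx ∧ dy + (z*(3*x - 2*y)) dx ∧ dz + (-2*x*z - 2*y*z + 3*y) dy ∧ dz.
d(omega) = (x - 6*z) dx ∧ dy ∧ dz

For a 2-form omega = sum_{i<j} g_{ij} dx_i ∧ dx_j, the exterior derivative is
  d(omega) = sum_{i<j} d(g_{ij}) ∧ dx_i ∧ dx_j = sum_{i<j, k} (∂g_{ij}/∂x_k) dx_k ∧ dx_i ∧ dx_j.
Expand each term, using dx_k ∧ dx_i ∧ dx_j = sgn(permutation) dx_{(a)} ∧ dx_{(b)} ∧ dx_{(c)} with (a < b < c) sorted:
  d(3*x*y + x*z - 3*z^2) includes (∂/∂z)(3*x*y + x*z - 3*z^2) dz = (x - 6*z) dz, which multiplied by dx ∧ dy gives (x - 6*z) dx ∧ dy ∧ dz
  d(z*(3*x - 2*y)) includes (∂/∂y)(z*(3*x - 2*y)) dy = (-2*z) dy, which multiplied by dx ∧ dz gives (2*z) dx ∧ dy ∧ dz
  d(-2*x*z - 2*y*z + 3*y) includes (∂/∂x)(-2*x*z - 2*y*z + 3*y) dx = (-2*z) dx, which multiplied by dy ∧ dz gives (-2*z) dx ∧ dy ∧ dz
Collecting like 3-forms: d(omega) = (x - 6*z) dx ∧ dy ∧ dz.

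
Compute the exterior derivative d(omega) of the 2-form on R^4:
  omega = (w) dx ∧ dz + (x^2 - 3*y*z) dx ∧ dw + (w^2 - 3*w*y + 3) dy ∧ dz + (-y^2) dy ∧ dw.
d(omega) = (3*y + 1) dx ∧ dz ∧ dw + (3*z) dx ∧ dy ∧ dw + (2*w - 3*y) dy ∧ dz ∧ dw

For a 2-form omega = sum_{i<j} g_{ij} dx_i ∧ dx_j, the exterior derivative is
  d(omega) = sum_{i<j} d(g_{ij}) ∧ dx_i ∧ dx_j = sum_{i<j, k} (∂g_{ij}/∂x_k) dx_k ∧ dx_i ∧ dx_j.
Expand each term, using dx_k ∧ dx_i ∧ dx_j = sgn(permutation) dx_{(a)} ∧ dx_{(b)} ∧ dx_{(c)} with (a < b < c) sorted:
  d(w) includes (∂/∂w)(w) dw = (1) dw, which multiplied by dx ∧ dz gives (1) dx ∧ dz ∧ dw
  d(x^2 - 3*y*z) includes (∂/∂y)(x^2 - 3*y*z) dy = (-3*z) dy, which multiplied by dx ∧ dw gives (3*z) dx ∧ dy ∧ dw
  d(x^2 - 3*y*z) includes (∂/∂z)(x^2 - 3*y*z) dz = (-3*y) dz, which multiplied by dx ∧ dw gives (3*y) dx ∧ dz ∧ dw
  d(w^2 - 3*w*y + 3) includes (∂/∂w)(w^2 - 3*w*y + 3) dw = (2*w - 3*y) dw, which multiplied by dy ∧ dz gives (2*w - 3*y) dy ∧ dz ∧ dw
Collecting like 3-forms: d(omega) = (3*y + 1) dx ∧ dz ∧ dw + (3*z) dx ∧ dy ∧ dw + (2*w - 3*y) dy ∧ dz ∧ dw.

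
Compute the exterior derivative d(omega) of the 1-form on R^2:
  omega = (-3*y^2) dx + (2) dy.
d(omega) = (6*y) dx ∧ dy

For a 1-form omega = sum_i f_i dx_i, the exterior derivative is
  d(omega) = sum_{i < j} (∂f_j/∂x_i - ∂f_i/∂x_j) dx_i ∧ dx_j.
  coefficient of dx ∧ dy: ∂f_2/∂x - ∂f_1/∂y = ∂(2)/∂x - ∂(-3*y^2)/∂y = 6*y
Assembling: d(omega) = (6*y) dx ∧ dy.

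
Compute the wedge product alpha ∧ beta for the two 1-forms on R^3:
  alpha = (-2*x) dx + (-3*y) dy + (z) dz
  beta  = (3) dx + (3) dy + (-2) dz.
alpha ∧ beta = (-6*x + 9*y) dx ∧ dy + (4*x - 3*z) dx ∧ dz + (6*y - 3*z) dy ∧ dz

Distribute the wedge, using dx_i ∧ dx_j = -dx_j ∧ dx_i and dx_i ∧ dx_i = 0. For each pair (i, j) with i < j, the coefficient of dx_i ∧ dx_j in alpha ∧ beta is (alpha_i * beta_j - alpha_j * beta_i). Collecting: alpha ∧ beta = (-6*x + 9*y) dx ∧ dy + (4*x - 3*z) dx ∧ dz + (6*y - 3*z) dy ∧ dz.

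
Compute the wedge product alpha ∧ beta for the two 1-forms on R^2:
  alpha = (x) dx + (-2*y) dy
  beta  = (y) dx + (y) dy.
alpha ∧ beta = (y*(x + 2*y)) dx ∧ dy

Distribute the wedge, using dx_i ∧ dx_j = -dx_j ∧ dx_i and dx_i ∧ dx_i = 0. For each pair (i, j) with i < j, the coefficient of dx_i ∧ dx_j in alpha ∧ beta is (alpha_i * beta_j - alpha_j * beta_i). Collecting: alpha ∧ beta = (y*(x + 2*y)) dx ∧ dy.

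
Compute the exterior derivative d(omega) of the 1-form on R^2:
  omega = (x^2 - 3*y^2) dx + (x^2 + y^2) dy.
d(omega) = (2*x + 6*y) dx ∧ dy

For a 1-form omega = sum_i f_i dx_i, the exterior derivative is
  d(omega) = sum_{i < j} (∂f_j/∂x_i - ∂f_i/∂x_j) dx_i ∧ dx_j.
  coefficient of dx ∧ dy: ∂f_2/∂x - ∂f_1/∂y = ∂(x^2 + y^2)/∂x - ∂(x^2 - 3*y^2)/∂y = 2*x + 6*y
Assembling: d(omega) = (2*x + 6*y) dx ∧ dy.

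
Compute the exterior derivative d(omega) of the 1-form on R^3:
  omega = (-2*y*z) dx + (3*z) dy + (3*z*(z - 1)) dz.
d(omega) = (2*z) dx ∧ dy + (2*y) dx ∧ dz + (-3) dy ∧ dz

For a 1-form omega = sum_i f_i dx_i, the exterior derivative is
  d(omega) = sum_{i < j} (∂f_j/∂x_i - ∂f_i/∂x_j) dx_i ∧ dx_j.
  coefficient of dx ∧ dy: ∂f_2/∂x - ∂f_1/∂y = ∂(3*z)/∂x - ∂(-2*y*z)/∂y = 2*z
  coefficient of dx ∧ dz: ∂f_3/∂x - ∂f_1/∂z = ∂(3*z*(z - 1))/∂x - ∂(-2*y*z)/∂z = 2*y
  coefficient of dy ∧ dz: ∂f_3/∂y - ∂f_2/∂z = ∂(3*z*(z - 1))/∂y - ∂(3*z)/∂z = -3
Assembling: d(omega) = (2*z) dx ∧ dy + (2*y) dx ∧ dz + (-3) dy ∧ dz.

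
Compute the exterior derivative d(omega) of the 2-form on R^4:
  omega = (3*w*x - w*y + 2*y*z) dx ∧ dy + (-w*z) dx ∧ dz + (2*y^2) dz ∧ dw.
d(omega) = (2*y) dx ∧ dy ∧ dz + (3*x - y) dx ∧ dy ∧ dw + (-z) dx ∧ dz ∧ dw + (4*y) dy ∧ dz ∧ dw

For a 2-form omega = sum_{i<j} g_{ij} dx_i ∧ dx_j, the exterior derivative is
  d(omega) = sum_{i<j} d(g_{ij}) ∧ dx_i ∧ dx_j = sum_{i<j, k} (∂g_{ij}/∂x_k) dx_k ∧ dx_i ∧ dx_j.
Expand each term, using dx_k ∧ dx_i ∧ dx_j = sgn(permutation) dx_{(a)} ∧ dx_{(b)} ∧ dx_{(c)} with (a < b < c) sorted:
  d(3*w*x - w*y + 2*y*z) includes (∂/∂z)(3*w*x - w*y + 2*y*z) dz = (2*y) dz, which multiplied by dx ∧ dy gives (2*y) dx ∧ dy ∧ dz
  d(3*w*x - w*y + 2*y*z) includes (∂/∂w)(3*w*x - w*y + 2*y*z) dw = (3*x - y) dw, which multiplied by dx ∧ dy gives (3*x - y) dx ∧ dy ∧ dw
  d(-w*z) includes (∂/∂w)(-w*z) dw = (-z) dw, which multiplied by dx ∧ dz gives (-z) dx ∧ dz ∧ dw
  d(2*y^2) includes (∂/∂y)(2*y^2) dy = (4*y) dy, which multiplied by dz ∧ dw gives (4*y) dy ∧ dz ∧ dw
Collecting like 3-forms: d(omega) = (2*y) dx ∧ dy ∧ dz + (3*x - y) dx ∧ dy ∧ dw + (-z) dx ∧ dz ∧ dw + (4*y) dy ∧ dz ∧ dw.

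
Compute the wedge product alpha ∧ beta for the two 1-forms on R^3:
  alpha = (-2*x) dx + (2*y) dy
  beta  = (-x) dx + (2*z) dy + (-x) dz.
alpha ∧ beta = (2*x*(y - 2*z)) dx ∧ dy + (2*x^2) dx ∧ dz + (-2*x*y) dy ∧ dz

Distribute the wedge, using dx_i ∧ dx_j = -dx_j ∧ dx_i and dx_i ∧ dx_i = 0. For each pair (i, j) with i < j, the coefficient of dx_i ∧ dx_j in alpha ∧ beta is (alpha_i * beta_j - alpha_j * beta_i). Collecting: alpha ∧ beta = (2*x*(y - 2*z)) dx ∧ dy + (2*x^2) dx ∧ dz + (-2*x*y) dy ∧ dz.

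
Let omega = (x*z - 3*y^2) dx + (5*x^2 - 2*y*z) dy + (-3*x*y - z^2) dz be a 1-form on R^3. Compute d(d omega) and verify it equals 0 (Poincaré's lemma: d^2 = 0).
d(d omega) = 0

Step 1: d omega = sum_{i<j} (∂f_j/∂x_i - ∂f_i/∂x_j) dx_i ∧ dx_j:
  coeff of dx ∧ dy: 10*x + 6*y
  coeff of dx ∧ dz: -x - 3*y
  coeff of dy ∧ dz: -3*x + 2*y
Step 2: Apply d again to each 2-form coefficient. The only possible 3-form in R^3 is dx ∧ dy ∧ dz, with coefficient
  ∂(coeff of dy∧dz)/∂x - ∂(coeff of dx∧dz)/∂y + ∂(coeff of dx∧dy)/∂z
  = ∂/∂x (-3*x + 2*y) - ∂/∂y (-x - 3*y) + ∂/∂z (10*x + 6*y).
Each of these terms simplifies to sums of mixed partials that cancel in pairs. The result is 0 (by equality of mixed partials for smooth functions — Schwarz / Clairaut).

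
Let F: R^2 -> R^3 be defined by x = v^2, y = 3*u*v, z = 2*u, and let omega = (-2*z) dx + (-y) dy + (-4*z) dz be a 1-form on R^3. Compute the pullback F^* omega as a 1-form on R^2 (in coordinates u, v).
F^* omega = (u*(-9*v^2 - 16)) du + (u*v*(-9*u - 8)) dv

Using F^*(f dg) = (f ∘ F) d(g ∘ F), substitute each coordinate x_i by F_i(u, v) in f_i, and replace dx_i by d F_i = (∂F_i/∂u) du + (∂F_i/∂v) dv.
  For the x component: f_1(F) = -4*u; d F_1 = (0) du + (2*v) dv
  For the y component: f_2(F) = -3*u*v; d F_2 = (3*v) du + (3*u) dv
  For the z component: f_3(F) = -8*u; d F_3 = (2) du + (0) dv
Combining and collecting du, dv coefficients:
  coeff of du: u*(-9*v^2 - 16)
  coeff of dv: u*v*(-9*u - 8)
F^* omega = (u*(-9*v^2 - 16)) du + (u*v*(-9*u - 8)) dv.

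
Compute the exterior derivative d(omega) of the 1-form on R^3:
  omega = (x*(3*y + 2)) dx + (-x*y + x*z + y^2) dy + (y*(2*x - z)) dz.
d(omega) = (-3*x - y + z) dx ∧ dy + (2*y) dx ∧ dz + (x - z) dy ∧ dz

For a 1-form omega = sum_i f_i dx_i, the exterior derivative is
  d(omega) = sum_{i < j} (∂f_j/∂x_i - ∂f_i/∂x_j) dx_i ∧ dx_j.
  coefficient of dx ∧ dy: ∂f_2/∂x - ∂f_1/∂y = ∂(-x*y + x*z + y^2)/∂x - ∂(x*(3*y + 2))/∂y = -3*x - y + z
  coefficient of dx ∧ dz: ∂f_3/∂x - ∂f_1/∂z = ∂(y*(2*x - z))/∂x - ∂(x*(3*y + 2))/∂z = 2*y
  coefficient of dy ∧ dz: ∂f_3/∂y - ∂f_2/∂z = ∂(y*(2*x - z))/∂y - ∂(-x*y + x*z + y^2)/∂z = x - z
Assembling: d(omega) = (-3*x - y + z) dx ∧ dy + (2*y) dx ∧ dz + (x - z) dy ∧ dz.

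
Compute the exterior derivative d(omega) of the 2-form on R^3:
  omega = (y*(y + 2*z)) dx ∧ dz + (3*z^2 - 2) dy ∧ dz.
d(omega) = (-2*y - 2*z) dx ∧ dy ∧ dz

For a 2-form omega = sum_{i<j} g_{ij} dx_i ∧ dx_j, the exterior derivative is
  d(omega) = sum_{i<j} d(g_{ij}) ∧ dx_i ∧ dx_j = sum_{i<j, k} (∂g_{ij}/∂x_k) dx_k ∧ dx_i ∧ dx_j.
Expand each term, using dx_k ∧ dx_i ∧ dx_j = sgn(permutation) dx_{(a)} ∧ dx_{(b)} ∧ dx_{(c)} with (a < b < c) sorted:
  d(y*(y + 2*z)) includes (∂/∂y)(y*(y + 2*z)) dy = (2*y + 2*z) dy, which multiplied by dx ∧ dz gives (-2*y - 2*z) dx ∧ dy ∧ dz
Collecting like 3-forms: d(omega) = (-2*y - 2*z) dx ∧ dy ∧ dz.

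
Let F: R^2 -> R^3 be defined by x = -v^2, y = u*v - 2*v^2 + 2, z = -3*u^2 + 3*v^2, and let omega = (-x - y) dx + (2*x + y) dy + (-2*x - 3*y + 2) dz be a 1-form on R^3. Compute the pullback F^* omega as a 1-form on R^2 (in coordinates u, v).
F^* omega = (18*u^2*v - 47*u*v^2 + 24*u - 4*v^3 + 2*v) du + (u^2*v - 24*u*v^2 + 2*u + 58*v^3 - 28*v) dv

Using F^*(f dg) = (f ∘ F) d(g ∘ F), substitute each coordinate x_i by F_i(u, v) in f_i, and replace dx_i by d F_i = (∂F_i/∂u) du + (∂F_i/∂v) dv.
  For the x component: f_1(F) = -u*v + 3*v^2 - 2; d F_1 = (0) du + (-2*v) dv
  For the y component: f_2(F) = u*v - 4*v^2 + 2; d F_2 = (v) du + (u - 4*v) dv
  For the z component: f_3(F) = -3*u*v + 8*v^2 - 4; d F_3 = (-6*u) du + (6*v) dv
Combining and collecting du, dv coefficients:
  coeff of du: 18*u^2*v - 47*u*v^2 + 24*u - 4*v^3 + 2*v
  coeff of dv: u^2*v - 24*u*v^2 + 2*u + 58*v^3 - 28*v
F^* omega = (18*u^2*v - 47*u*v^2 + 24*u - 4*v^3 + 2*v) du + (u^2*v - 24*u*v^2 + 2*u + 58*v^3 - 28*v) dv.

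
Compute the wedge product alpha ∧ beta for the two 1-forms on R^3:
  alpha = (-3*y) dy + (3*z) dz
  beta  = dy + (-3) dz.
alpha ∧ beta = (9*y - 3*z) dy ∧ dz

Distribute the wedge, using dx_i ∧ dx_j = -dx_j ∧ dx_i and dx_i ∧ dx_i = 0. For each pair (i, j) with i < j, the coefficient of dx_i ∧ dx_j in alpha ∧ beta is (alpha_i * beta_j - alpha_j * beta_i). Collecting: alpha ∧ beta = (9*y - 3*z) dy ∧ dz.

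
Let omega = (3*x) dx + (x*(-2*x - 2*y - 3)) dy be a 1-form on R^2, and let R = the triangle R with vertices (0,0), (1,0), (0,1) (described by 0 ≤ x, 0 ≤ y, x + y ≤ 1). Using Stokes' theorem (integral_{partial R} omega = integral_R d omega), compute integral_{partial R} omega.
integral_(partial R) omega = -5/2

Stokes: integral_partial_R omega = integral_R d omega with d omega = (∂Q/∂x - ∂P/∂y) dx ∧ dy.
  ∂Q/∂x = -4*x - 2*y - 3
  ∂P/∂y = 0
  integrand = ∂Q/∂x - ∂P/∂y = -4*x - 2*y - 3.
Integrating over R: integral_0^1 integral_0^{1-x} (-4*x - 2*y - 3) dy dx = -5/2.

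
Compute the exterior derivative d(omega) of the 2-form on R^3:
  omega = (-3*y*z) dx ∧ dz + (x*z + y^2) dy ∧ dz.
d(omega) = (4*z) dx ∧ dy ∧ dz

For a 2-form omega = sum_{i<j} g_{ij} dx_i ∧ dx_j, the exterior derivative is
  d(omega) = sum_{i<j} d(g_{ij}) ∧ dx_i ∧ dx_j = sum_{i<j, k} (∂g_{ij}/∂x_k) dx_k ∧ dx_i ∧ dx_j.
Expand each term, using dx_k ∧ dx_i ∧ dx_j = sgn(permutation) dx_{(a)} ∧ dx_{(b)} ∧ dx_{(c)} with (a < b < c) sorted:
  d(-3*y*z) includes (∂/∂y)(-3*y*z) dy = (-3*z) dy, which multiplied by dx ∧ dz gives (3*z) dx ∧ dy ∧ dz
  d(x*z + y^2) includes (∂/∂x)(x*z + y^2) dx = (z) dx, which multiplied by dy ∧ dz gives (z) dx ∧ dy ∧ dz
Collecting like 3-forms: d(omega) = (4*z) dx ∧ dy ∧ dz.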